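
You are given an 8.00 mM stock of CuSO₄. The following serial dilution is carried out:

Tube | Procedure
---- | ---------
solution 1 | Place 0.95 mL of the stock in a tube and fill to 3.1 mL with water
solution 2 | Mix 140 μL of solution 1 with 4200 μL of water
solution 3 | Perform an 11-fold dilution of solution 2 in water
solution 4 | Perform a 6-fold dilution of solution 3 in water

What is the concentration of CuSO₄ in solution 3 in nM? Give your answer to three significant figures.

7.19 × 10^3 nM

Step 1: 0.95 mL brought to 3.1 mL → factor 3.1/0.95 = 3.2632
Step 2: 140 μL + 4200 μL = 4340 μL total → factor 4340/140 = 31
Step 3: 11-fold → factor 11
Dilution factor through solution 3 = 3.2632 × 31 × 11 = 1112.7
[solution 3] = 8.00 mM / 1112.7 = 0.007189 mM = 7.19 × 10^3 nM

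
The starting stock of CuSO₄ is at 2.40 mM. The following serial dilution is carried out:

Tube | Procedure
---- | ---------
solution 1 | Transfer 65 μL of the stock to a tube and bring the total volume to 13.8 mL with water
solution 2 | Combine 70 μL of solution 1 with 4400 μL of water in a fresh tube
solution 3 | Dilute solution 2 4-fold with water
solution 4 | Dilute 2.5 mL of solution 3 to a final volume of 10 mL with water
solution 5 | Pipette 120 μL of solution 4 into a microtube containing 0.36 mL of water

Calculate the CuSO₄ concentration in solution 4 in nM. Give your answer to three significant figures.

Step 1: 65 μL brought to 13.8 mL → factor 13800/65 = 212.31
Step 2: 70 μL + 4400 μL = 4470 μL total → factor 4470/70 = 63.857
Step 3: 4-fold → factor 4
Step 4: 2.5 mL brought to 10 mL → factor 10/2.5 = 4
Dilution factor through solution 4 = 212.31 × 63.857 × 4 × 4 = 2.1692 × 10^5
[solution 4] = 2.40 mM / 2.1692 × 10^5 = 1.106 × 10^-5 mM = 11.1 nM

11.1 nM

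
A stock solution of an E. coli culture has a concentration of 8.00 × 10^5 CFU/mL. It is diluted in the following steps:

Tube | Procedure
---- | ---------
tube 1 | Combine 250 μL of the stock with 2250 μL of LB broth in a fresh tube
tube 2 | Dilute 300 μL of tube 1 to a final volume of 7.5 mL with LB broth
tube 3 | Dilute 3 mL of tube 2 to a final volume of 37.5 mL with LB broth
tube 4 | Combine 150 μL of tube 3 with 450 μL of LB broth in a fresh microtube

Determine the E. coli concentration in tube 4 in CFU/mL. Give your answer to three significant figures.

Step 1: 250 μL + 2250 μL = 2500 μL total → factor 2500/250 = 10
Step 2: 300 μL brought to 7.5 mL → factor 7500/300 = 25
Step 3: 3 mL brought to 37.5 mL → factor 37.5/3 = 12.5
Step 4: 150 μL + 450 μL = 600 μL total → factor 600/150 = 4
Overall dilution factor = 10 × 25 × 12.5 × 4 = 12500
Final = 8.00 × 10^5 CFU/mL / 12500 = 64.0 CFU/mL

64.0 CFU/mL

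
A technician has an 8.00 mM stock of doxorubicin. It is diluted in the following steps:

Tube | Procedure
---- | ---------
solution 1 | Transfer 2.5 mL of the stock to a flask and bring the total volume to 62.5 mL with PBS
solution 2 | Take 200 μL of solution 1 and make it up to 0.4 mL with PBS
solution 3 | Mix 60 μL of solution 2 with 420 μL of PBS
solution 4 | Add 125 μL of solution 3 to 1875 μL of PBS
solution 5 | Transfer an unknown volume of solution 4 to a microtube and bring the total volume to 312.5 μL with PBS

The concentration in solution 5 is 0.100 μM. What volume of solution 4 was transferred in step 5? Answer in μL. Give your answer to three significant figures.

Step 1: 2.5 mL brought to 62.5 mL → factor 62.5/2.5 = 25
Step 2: 200 μL brought to 0.4 mL → factor 400/200 = 2
Step 3: 60 μL + 420 μL = 480 μL total → factor 480/60 = 8
Step 4: 125 μL + 1875 μL = 2000 μL total → factor 2000/125 = 16
Step 5: v brought to 312.5 μL → factor = 312.5 μL/v
Product of known-step factors = 6400
Overall factor = 8.00 mM / (0.100 μM) = 80000
Step-5 factor = 80000 / 6400 = 12.5
v = 312.5 μL / 12.5 = 25.0 μL

25.0 μL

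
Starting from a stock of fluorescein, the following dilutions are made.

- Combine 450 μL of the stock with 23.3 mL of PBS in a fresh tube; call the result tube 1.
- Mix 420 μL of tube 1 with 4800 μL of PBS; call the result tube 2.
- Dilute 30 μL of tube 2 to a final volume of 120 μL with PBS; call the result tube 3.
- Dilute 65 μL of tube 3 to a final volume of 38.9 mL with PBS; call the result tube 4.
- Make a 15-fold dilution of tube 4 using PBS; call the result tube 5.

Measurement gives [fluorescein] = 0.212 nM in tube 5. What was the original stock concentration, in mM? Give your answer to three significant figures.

4.99 mM

Step 1: 450 μL + 23.3 mL = 23750 μL total → factor 23750/450 = 52.778
Step 2: 420 μL + 4800 μL = 5220 μL total → factor 5220/420 = 12.429
Step 3: 30 μL brought to 120 μL → factor 120/30 = 4
Step 4: 65 μL brought to 38.9 mL → factor 38900/65 = 598.46
Step 5: 15-fold → factor 15
Overall dilution factor = 52.778 × 12.429 × 4 × 598.46 × 15 = 2.3554 × 10^7
Stock = 0.212 nM × 2.3554 × 10^7 = 4.993 × 10^6 nM = 4.99 mM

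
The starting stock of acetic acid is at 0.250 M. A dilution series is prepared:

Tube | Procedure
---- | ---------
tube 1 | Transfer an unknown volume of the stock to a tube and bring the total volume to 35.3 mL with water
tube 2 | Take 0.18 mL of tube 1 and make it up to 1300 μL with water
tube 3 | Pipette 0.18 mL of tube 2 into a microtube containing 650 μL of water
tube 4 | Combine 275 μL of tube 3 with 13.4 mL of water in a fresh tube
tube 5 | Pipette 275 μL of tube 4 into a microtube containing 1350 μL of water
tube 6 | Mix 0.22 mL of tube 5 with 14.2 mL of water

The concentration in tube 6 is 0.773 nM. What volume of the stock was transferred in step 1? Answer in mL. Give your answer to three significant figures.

0.0700 mL

Step 1: v brought to 35.3 mL → factor = 35.3 mL/v
Step 2: 0.18 mL brought to 1300 μL → factor 1.3/0.18 = 7.2222
Step 3: 0.18 mL + 650 μL = 0.83 mL total → factor 0.83/0.18 = 4.6111
Step 4: 275 μL + 13.4 mL = 13675 μL total → factor 13675/275 = 49.727
Step 5: 275 μL + 1350 μL = 1625 μL total → factor 1625/275 = 5.9091
Step 6: 0.22 mL + 14.2 mL = 14.42 mL total → factor 14.42/0.22 = 65.545
Product of known-step factors = 6.4141 × 10^5
Overall factor = 0.250 M / (0.773 nM) = 3.2342 × 10^8
Step-1 factor = 3.2342 × 10^8 / 6.4141 × 10^5 = 504.23
v = 35.3 mL / 504.23 = 0.0700 mL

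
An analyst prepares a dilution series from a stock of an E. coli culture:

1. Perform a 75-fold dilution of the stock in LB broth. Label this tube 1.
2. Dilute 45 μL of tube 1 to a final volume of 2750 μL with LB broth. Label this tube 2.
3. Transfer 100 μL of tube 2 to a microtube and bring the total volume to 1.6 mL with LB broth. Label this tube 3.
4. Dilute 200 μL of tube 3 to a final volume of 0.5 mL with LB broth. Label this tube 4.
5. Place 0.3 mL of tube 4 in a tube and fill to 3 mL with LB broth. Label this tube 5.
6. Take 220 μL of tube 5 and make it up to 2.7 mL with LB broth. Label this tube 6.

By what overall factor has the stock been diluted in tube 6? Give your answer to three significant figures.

2.25 × 10^7

Step 1: 75-fold → factor 75
Step 2: 45 μL brought to 2750 μL → factor 2750/45 = 61.111
Step 3: 100 μL brought to 1.6 mL → factor 1600/100 = 16
Step 4: 200 μL brought to 0.5 mL → factor 500/200 = 2.5
Step 5: 0.3 mL brought to 3 mL → factor 3/0.3 = 10
Step 6: 220 μL brought to 2.7 mL → factor 2700/220 = 12.273
Overall dilution factor = 75 × 61.111 × 16 × 2.5 × 10 × 12.273 = 2.25 × 10^7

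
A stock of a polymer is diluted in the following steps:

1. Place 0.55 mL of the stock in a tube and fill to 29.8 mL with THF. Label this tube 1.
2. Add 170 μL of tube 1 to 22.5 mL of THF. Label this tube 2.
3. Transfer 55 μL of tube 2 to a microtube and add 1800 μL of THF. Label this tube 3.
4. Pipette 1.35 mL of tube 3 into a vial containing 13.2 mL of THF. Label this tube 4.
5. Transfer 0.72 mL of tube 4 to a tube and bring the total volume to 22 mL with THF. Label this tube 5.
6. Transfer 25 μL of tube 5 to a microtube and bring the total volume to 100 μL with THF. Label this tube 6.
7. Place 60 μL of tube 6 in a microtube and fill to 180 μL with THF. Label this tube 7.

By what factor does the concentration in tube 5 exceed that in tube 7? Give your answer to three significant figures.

Step 1: 0.55 mL brought to 29.8 mL → factor 29.8/0.55 = 54.182
Step 2: 170 μL + 22.5 mL = 22670 μL total → factor 22670/170 = 133.35
Step 3: 55 μL + 1800 μL = 1855 μL total → factor 1855/55 = 33.727
Step 4: 1.35 mL + 13.2 mL = 14.55 mL total → factor 14.55/1.35 = 10.778
Step 5: 0.72 mL brought to 22 mL → factor 22/0.72 = 30.556
Step 6: 25 μL brought to 100 μL → factor 100/25 = 4
Step 7: 60 μL brought to 180 μL → factor 180/60 = 3
Dilution factor to tube 5 = 8.0252 × 10^7; to tube 7 = 9.6303 × 10^8
[tube 5]/[tube 7] = (factor to tube 7)/(factor to tube 5) = 9.6303 × 10^8/8.0252 × 10^7 = 12.0

12.0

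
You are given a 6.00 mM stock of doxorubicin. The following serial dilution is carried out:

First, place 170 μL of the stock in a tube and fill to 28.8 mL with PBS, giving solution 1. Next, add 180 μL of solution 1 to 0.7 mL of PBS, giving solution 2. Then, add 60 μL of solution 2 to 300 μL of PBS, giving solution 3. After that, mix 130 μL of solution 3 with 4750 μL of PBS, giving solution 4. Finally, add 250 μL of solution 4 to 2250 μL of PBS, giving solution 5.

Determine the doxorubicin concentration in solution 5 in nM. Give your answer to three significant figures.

3.22 nM

Step 1: 170 μL brought to 28.8 mL → factor 28800/170 = 169.41
Step 2: 180 μL + 0.7 mL = 880 μL total → factor 880/180 = 4.8889
Step 3: 60 μL + 300 μL = 360 μL total → factor 360/60 = 6
Step 4: 130 μL + 4750 μL = 4880 μL total → factor 4880/130 = 37.538
Step 5: 250 μL + 2250 μL = 2500 μL total → factor 2500/250 = 10
Overall dilution factor = 169.41 × 4.8889 × 6 × 37.538 × 10 = 1.8654 × 10^6
Final = 6.00 mM / 1.8654 × 10^6 = 3.216 × 10^-6 mM = 3.22 nM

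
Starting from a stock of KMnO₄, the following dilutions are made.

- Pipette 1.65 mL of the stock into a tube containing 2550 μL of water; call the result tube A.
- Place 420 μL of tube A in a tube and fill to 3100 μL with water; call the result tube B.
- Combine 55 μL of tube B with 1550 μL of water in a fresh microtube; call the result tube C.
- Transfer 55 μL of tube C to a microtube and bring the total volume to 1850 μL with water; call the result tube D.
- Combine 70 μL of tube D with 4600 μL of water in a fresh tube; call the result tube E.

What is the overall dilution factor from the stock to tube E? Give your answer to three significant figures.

1.23 × 10^6

Step 1: 1.65 mL + 2550 μL = 4.2 mL total → factor 4.2/1.65 = 2.5455
Step 2: 420 μL brought to 3100 μL → factor 3100/420 = 7.381
Step 3: 55 μL + 1550 μL = 1605 μL total → factor 1605/55 = 29.182
Step 4: 55 μL brought to 1850 μL → factor 1850/55 = 33.636
Step 5: 70 μL + 4600 μL = 4670 μL total → factor 4670/70 = 66.714
Overall dilution factor = 2.5455 × 7.381 × 29.182 × 33.636 × 66.714 = 1.2303 × 10^6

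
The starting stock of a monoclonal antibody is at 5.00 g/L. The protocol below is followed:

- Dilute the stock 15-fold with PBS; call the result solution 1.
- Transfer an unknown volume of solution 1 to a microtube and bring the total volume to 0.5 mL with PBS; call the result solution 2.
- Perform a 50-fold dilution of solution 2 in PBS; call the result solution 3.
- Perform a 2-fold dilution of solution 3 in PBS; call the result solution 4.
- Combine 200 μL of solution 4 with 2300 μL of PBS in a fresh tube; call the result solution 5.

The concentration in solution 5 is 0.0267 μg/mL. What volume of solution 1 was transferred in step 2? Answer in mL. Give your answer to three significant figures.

0.0501 mL

Step 1: 15-fold → factor 15
Step 2: v brought to 0.5 mL → factor = 0.5 mL/v
Step 3: 50-fold → factor 50
Step 4: 2-fold → factor 2
Step 5: 200 μL + 2300 μL = 2500 μL total → factor 2500/200 = 12.5
Product of known-step factors = 18750
Overall factor = 5.00 g/L / (0.0267 μg/mL) = 1.8727 × 10^5
Step-2 factor = 1.8727 × 10^5 / 18750 = 9.9875
v = 0.5 mL / 9.9875 = 0.0501 mL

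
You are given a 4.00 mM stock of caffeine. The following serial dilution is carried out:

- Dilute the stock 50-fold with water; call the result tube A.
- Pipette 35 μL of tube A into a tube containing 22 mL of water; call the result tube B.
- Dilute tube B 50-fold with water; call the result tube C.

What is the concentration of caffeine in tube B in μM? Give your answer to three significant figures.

0.127 μM

Step 1: 50-fold → factor 50
Step 2: 35 μL + 22 mL = 22035 μL total → factor 22035/35 = 629.57
Dilution factor through tube B = 50 × 629.57 = 31479
[tube B] = 4.00 mM / 31479 = 0.0001271 mM = 0.127 μM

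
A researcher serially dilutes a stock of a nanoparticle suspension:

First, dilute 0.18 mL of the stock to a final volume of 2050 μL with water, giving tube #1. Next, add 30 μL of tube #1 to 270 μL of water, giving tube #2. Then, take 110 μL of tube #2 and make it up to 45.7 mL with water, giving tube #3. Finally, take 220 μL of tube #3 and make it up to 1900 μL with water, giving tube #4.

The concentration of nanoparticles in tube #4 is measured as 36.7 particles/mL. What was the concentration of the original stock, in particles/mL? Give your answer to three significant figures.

Step 1: 0.18 mL brought to 2050 μL → factor 2.05/0.18 = 11.389
Step 2: 30 μL + 270 μL = 300 μL total → factor 300/30 = 10
Step 3: 110 μL brought to 45.7 mL → factor 45700/110 = 415.45
Step 4: 220 μL brought to 1900 μL → factor 1900/220 = 8.6364
Overall dilution factor = 11.389 × 10 × 415.45 × 8.6364 = 4.0864 × 10^5
Stock = 36.7 particles/mL × 4.0864 × 10^5 = 1.50 × 10^7 particles/mL

1.50 × 10^7 particles/mL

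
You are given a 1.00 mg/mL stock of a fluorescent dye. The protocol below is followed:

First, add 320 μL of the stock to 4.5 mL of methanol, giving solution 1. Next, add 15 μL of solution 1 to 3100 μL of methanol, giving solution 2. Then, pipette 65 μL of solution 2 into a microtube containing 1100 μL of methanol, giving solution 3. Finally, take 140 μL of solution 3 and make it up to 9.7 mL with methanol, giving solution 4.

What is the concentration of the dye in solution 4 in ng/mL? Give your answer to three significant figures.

0.257 ng/mL

Step 1: 320 μL + 4.5 mL = 4820 μL total → factor 4820/320 = 15.062
Step 2: 15 μL + 3100 μL = 3115 μL total → factor 3115/15 = 207.67
Step 3: 65 μL + 1100 μL = 1165 μL total → factor 1165/65 = 17.923
Step 4: 140 μL brought to 9.7 mL → factor 9700/140 = 69.286
Overall dilution factor = 15.062 × 207.67 × 17.923 × 69.286 = 3.8844 × 10^6
Final = 1.00 mg/mL / 3.8844 × 10^6 = 2.574 × 10^-7 mg/mL = 0.257 ng/mL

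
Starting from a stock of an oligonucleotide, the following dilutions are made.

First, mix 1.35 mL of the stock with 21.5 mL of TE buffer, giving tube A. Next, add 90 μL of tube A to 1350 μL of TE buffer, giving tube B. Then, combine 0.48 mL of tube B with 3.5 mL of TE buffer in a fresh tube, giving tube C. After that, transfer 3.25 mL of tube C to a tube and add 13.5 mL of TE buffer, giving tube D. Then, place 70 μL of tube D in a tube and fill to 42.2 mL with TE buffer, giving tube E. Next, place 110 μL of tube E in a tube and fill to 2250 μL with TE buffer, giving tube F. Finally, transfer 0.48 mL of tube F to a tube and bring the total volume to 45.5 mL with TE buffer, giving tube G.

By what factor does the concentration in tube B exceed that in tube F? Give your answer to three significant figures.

Step 1: 1.35 mL + 21.5 mL = 22.85 mL total → factor 22.85/1.35 = 16.926
Step 2: 90 μL + 1350 μL = 1440 μL total → factor 1440/90 = 16
Step 3: 0.48 mL + 3.5 mL = 3.98 mL total → factor 3.98/0.48 = 8.2917
Step 4: 3.25 mL + 13.5 mL = 16.75 mL total → factor 16.75/3.25 = 5.1538
Step 5: 70 μL brought to 42.2 mL → factor 42200/70 = 602.86
Step 6: 110 μL brought to 2250 μL → factor 2250/110 = 20.455
Dilution factor to tube B = 270.81; to tube F = 1.4271 × 10^8
[tube B]/[tube F] = (factor to tube F)/(factor to tube B) = 1.4271 × 10^8/270.81 = 5.27 × 10^5

5.27 × 10^5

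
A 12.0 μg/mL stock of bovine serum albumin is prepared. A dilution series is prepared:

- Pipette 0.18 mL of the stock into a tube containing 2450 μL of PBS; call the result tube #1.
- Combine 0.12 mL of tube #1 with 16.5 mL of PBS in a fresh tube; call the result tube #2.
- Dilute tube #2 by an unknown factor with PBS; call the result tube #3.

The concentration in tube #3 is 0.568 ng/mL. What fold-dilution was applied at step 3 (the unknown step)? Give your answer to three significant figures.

Step 1: 0.18 mL + 2450 μL = 2.63 mL total → factor 2.63/0.18 = 14.611
Step 2: 0.12 mL + 16.5 mL = 16.62 mL total → factor 16.62/0.12 = 138.5
Step 3: unknown factor x
Product of known-step factors = 2023.6
Overall factor = 12.0 μg/mL / (0.568 ng/mL) = 21127
x = 21127 / 2023.6 = 10.4

10.4-fold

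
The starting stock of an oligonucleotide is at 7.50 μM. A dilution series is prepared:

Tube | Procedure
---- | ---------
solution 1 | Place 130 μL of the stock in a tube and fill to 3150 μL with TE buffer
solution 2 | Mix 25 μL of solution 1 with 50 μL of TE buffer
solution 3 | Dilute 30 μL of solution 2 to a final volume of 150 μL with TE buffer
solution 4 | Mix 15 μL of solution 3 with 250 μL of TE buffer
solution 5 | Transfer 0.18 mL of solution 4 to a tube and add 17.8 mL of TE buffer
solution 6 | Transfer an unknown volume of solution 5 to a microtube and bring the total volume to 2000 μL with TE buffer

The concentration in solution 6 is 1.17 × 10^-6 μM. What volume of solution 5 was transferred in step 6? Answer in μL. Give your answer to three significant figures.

200 μL

Step 1: 130 μL brought to 3150 μL → factor 3150/130 = 24.231
Step 2: 25 μL + 50 μL = 75 μL total → factor 75/25 = 3
Step 3: 30 μL brought to 150 μL → factor 150/30 = 5
Step 4: 15 μL + 250 μL = 265 μL total → factor 265/15 = 17.667
Step 5: 0.18 mL + 17.8 mL = 17.98 mL total → factor 17.98/0.18 = 99.889
Step 6: v brought to 2000 μL → factor = 2000 μL/v
Product of known-step factors = 6.414 × 10^5
Overall factor = 7.50 μM / (1.17 × 10^-6 μM) = 6.4103 × 10^6
Step-6 factor = 6.4103 × 10^6 / 6.414 × 10^5 = 9.9941
v = 2000 μL / 9.9941 = 200 μL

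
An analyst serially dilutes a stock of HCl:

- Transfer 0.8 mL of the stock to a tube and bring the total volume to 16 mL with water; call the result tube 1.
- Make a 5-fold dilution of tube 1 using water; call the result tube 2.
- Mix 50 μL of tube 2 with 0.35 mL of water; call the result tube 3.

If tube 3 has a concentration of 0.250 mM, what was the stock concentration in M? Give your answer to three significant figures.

0.200 M

Step 1: 0.8 mL brought to 16 mL → factor 16/0.8 = 20
Step 2: 5-fold → factor 5
Step 3: 50 μL + 0.35 mL = 400 μL total → factor 400/50 = 8
Overall dilution factor = 20 × 5 × 8 = 800
Stock = 0.250 mM × 800 = 200.0 mM = 0.200 M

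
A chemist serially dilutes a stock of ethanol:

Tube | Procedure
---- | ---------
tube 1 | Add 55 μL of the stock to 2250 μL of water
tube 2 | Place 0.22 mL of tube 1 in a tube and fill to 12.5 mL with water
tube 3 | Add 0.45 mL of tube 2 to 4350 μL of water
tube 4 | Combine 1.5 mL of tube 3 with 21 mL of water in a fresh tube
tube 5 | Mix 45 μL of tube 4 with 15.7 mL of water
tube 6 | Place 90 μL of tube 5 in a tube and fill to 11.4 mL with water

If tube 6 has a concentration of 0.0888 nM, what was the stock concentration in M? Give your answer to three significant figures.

Step 1: 55 μL + 2250 μL = 2305 μL total → factor 2305/55 = 41.909
Step 2: 0.22 mL brought to 12.5 mL → factor 12.5/0.22 = 56.818
Step 3: 0.45 mL + 4350 μL = 4.8 mL total → factor 4.8/0.45 = 10.667
Step 4: 1.5 mL + 21 mL = 22.5 mL total → factor 22.5/1.5 = 15
Step 5: 45 μL + 15.7 mL = 15745 μL total → factor 15745/45 = 349.89
Step 6: 90 μL brought to 11.4 mL → factor 11400/90 = 126.67
Overall dilution factor = 41.909 × 56.818 × 10.667 × 15 × 349.89 × 126.67 = 1.6885 × 10^10
Stock = 0.0888 nM × 1.6885 × 10^10 = 1.499 × 10^9 nM = 1.50 M

1.50 M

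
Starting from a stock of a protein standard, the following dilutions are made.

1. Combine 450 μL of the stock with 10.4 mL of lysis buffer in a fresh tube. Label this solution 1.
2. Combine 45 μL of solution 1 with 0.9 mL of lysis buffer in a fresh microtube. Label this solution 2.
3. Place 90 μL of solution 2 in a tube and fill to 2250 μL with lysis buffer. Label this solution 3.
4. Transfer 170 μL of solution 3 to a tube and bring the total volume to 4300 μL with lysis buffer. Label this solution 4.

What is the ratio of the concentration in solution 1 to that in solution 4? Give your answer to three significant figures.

1.33 × 10^4

Step 1: 450 μL + 10.4 mL = 10850 μL total → factor 10850/450 = 24.111
Step 2: 45 μL + 0.9 mL = 945 μL total → factor 945/45 = 21
Step 3: 90 μL brought to 2250 μL → factor 2250/90 = 25
Step 4: 170 μL brought to 4300 μL → factor 4300/170 = 25.294
Dilution factor to solution 1 = 24.111; to solution 4 = 3.2018 × 10^5
[solution 1]/[solution 4] = (factor to solution 4)/(factor to solution 1) = 3.2018 × 10^5/24.111 = 1.33 × 10^4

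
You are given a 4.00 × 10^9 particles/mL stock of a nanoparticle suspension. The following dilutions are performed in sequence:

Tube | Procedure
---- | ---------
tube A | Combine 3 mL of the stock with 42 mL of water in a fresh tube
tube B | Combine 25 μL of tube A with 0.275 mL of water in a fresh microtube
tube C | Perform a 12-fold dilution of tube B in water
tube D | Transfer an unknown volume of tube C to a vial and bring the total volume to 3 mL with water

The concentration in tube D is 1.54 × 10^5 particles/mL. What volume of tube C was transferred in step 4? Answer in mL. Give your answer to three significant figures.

0.249 mL

Step 1: 3 mL + 42 mL = 45 mL total → factor 45/3 = 15
Step 2: 25 μL + 0.275 mL = 300 μL total → factor 300/25 = 12
Step 3: 12-fold → factor 12
Step 4: v brought to 3 mL → factor = 3 mL/v
Product of known-step factors = 2160
Overall factor = 4.00 × 10^9 particles/mL / (1.54 × 10^5 particles/mL) = 25974
Step-4 factor = 25974 / 2160 = 12.025
v = 3 mL / 12.025 = 0.249 mL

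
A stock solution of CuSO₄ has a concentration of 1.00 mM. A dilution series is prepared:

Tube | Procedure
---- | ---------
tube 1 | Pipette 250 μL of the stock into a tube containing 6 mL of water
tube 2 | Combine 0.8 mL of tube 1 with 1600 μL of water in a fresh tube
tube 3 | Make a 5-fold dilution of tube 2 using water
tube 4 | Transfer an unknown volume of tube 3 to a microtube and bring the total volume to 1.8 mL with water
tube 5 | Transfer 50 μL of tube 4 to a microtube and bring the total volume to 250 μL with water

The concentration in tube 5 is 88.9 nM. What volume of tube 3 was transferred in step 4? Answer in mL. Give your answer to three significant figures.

0.300 mL

Step 1: 250 μL + 6 mL = 6250 μL total → factor 6250/250 = 25
Step 2: 0.8 mL + 1600 μL = 2.4 mL total → factor 2.4/0.8 = 3
Step 3: 5-fold → factor 5
Step 4: v brought to 1.8 mL → factor = 1.8 mL/v
Step 5: 50 μL brought to 250 μL → factor 250/50 = 5
Product of known-step factors = 1875
Overall factor = 1.00 mM / (88.9 nM) = 11249
Step-4 factor = 11249 / 1875 = 5.9993
v = 1.8 mL / 5.9993 = 0.300 mL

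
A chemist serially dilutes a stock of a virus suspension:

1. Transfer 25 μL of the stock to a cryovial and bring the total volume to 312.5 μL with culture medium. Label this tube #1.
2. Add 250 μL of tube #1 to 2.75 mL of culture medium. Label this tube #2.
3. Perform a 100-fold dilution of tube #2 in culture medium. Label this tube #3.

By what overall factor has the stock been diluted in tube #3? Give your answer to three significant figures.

Step 1: 25 μL brought to 312.5 μL → factor 312.5/25 = 12.5
Step 2: 250 μL + 2.75 mL = 3000 μL total → factor 3000/250 = 12
Step 3: 100-fold → factor 100
Overall dilution factor = 12.5 × 12 × 100 = 15000

1.50 × 10^4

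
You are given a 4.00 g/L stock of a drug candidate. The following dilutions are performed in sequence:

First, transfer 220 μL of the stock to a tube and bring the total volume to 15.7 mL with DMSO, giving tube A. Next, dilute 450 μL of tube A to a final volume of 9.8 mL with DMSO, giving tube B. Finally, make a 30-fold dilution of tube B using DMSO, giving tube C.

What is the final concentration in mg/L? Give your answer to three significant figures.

Step 1: 220 μL brought to 15.7 mL → factor 15700/220 = 71.364
Step 2: 450 μL brought to 9.8 mL → factor 9800/450 = 21.778
Step 3: 30-fold → factor 30
Overall dilution factor = 71.364 × 21.778 × 30 = 46624
Final = 4.00 g/L / 46624 = 8.579 × 10^-5 g/L = 0.0858 mg/L

0.0858 mg/L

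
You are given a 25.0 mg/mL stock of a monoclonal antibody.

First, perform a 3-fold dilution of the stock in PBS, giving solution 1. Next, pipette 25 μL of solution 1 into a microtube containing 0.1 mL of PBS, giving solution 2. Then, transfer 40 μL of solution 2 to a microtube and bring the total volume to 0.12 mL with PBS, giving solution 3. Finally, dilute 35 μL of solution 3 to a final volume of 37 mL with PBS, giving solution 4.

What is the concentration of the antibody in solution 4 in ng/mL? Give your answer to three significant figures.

Step 1: 3-fold → factor 3
Step 2: 25 μL + 0.1 mL = 125 μL total → factor 125/25 = 5
Step 3: 40 μL brought to 0.12 mL → factor 120/40 = 3
Step 4: 35 μL brought to 37 mL → factor 37000/35 = 1057.1
Overall dilution factor = 3 × 5 × 3 × 1057.1 = 47571
Final = 25.0 mg/mL / 47571 = 0.0005255 mg/mL = 526 ng/mL

526 ng/mL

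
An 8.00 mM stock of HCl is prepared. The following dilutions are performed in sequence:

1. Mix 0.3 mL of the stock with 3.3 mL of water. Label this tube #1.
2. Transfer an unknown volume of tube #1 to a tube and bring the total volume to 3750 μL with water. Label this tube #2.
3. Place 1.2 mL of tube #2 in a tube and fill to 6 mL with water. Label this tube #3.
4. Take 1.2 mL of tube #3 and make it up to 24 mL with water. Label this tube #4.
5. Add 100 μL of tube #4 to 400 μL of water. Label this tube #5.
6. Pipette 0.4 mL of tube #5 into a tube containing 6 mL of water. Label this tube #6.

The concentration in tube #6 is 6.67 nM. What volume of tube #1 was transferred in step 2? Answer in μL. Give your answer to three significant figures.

Step 1: 0.3 mL + 3.3 mL = 3.6 mL total → factor 3.6/0.3 = 12
Step 2: v brought to 3750 μL → factor = 3750 μL/v
Step 3: 1.2 mL brought to 6 mL → factor 6/1.2 = 5
Step 4: 1.2 mL brought to 24 mL → factor 24/1.2 = 20
Step 5: 100 μL + 400 μL = 500 μL total → factor 500/100 = 5
Step 6: 0.4 mL + 6 mL = 6.4 mL total → factor 6.4/0.4 = 16
Product of known-step factors = 96000
Overall factor = 8.00 mM / (6.67 nM) = 1.1994 × 10^6
Step-2 factor = 1.1994 × 10^6 / 96000 = 12.494
v = 3750 μL / 12.494 = 300 μL

300 μL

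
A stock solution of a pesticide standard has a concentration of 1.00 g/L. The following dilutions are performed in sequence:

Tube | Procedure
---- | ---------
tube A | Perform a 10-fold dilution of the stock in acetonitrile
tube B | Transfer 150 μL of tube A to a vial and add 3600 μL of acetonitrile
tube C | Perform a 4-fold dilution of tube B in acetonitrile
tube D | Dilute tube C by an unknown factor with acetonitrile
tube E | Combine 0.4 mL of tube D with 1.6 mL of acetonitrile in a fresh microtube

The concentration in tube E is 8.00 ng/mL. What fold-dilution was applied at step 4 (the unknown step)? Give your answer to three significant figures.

25.0-fold

Step 1: 10-fold → factor 10
Step 2: 150 μL + 3600 μL = 3750 μL total → factor 3750/150 = 25
Step 3: 4-fold → factor 4
Step 4: unknown factor x
Step 5: 0.4 mL + 1.6 mL = 2 mL total → factor 2/0.4 = 5
Product of known-step factors = 5000
Overall factor = 1.00 g/L / (8.00 ng/mL) = 1.25 × 10^5
x = 1.25 × 10^5 / 5000 = 25.0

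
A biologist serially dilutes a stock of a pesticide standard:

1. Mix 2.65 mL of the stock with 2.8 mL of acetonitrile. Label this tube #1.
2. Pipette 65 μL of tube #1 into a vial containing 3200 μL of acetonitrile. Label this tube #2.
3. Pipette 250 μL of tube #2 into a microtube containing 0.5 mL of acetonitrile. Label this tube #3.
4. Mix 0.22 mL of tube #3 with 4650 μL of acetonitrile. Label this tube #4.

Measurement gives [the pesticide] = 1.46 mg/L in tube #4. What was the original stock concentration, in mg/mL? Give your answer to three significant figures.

10.0 mg/mL

Step 1: 2.65 mL + 2.8 mL = 5.45 mL total → factor 5.45/2.65 = 2.0566
Step 2: 65 μL + 3200 μL = 3265 μL total → factor 3265/65 = 50.231
Step 3: 250 μL + 0.5 mL = 750 μL total → factor 750/250 = 3
Step 4: 0.22 mL + 4650 μL = 4.87 mL total → factor 4.87/0.22 = 22.136
Overall dilution factor = 2.0566 × 50.231 × 3 × 22.136 = 6860.4
Stock = 1.46 mg/L × 6860.4 = 1.002 × 10^4 mg/L = 10.0 mg/mL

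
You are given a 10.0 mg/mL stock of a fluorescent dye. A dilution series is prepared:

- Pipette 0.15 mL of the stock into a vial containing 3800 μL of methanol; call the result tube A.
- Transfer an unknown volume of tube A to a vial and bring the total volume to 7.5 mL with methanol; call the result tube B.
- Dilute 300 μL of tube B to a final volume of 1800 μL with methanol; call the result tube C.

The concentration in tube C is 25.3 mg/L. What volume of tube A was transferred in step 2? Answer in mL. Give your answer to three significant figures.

3.00 mL

Step 1: 0.15 mL + 3800 μL = 3.95 mL total → factor 3.95/0.15 = 26.333
Step 2: v brought to 7.5 mL → factor = 7.5 mL/v
Step 3: 300 μL brought to 1800 μL → factor 1800/300 = 6
Product of known-step factors = 158
Overall factor = 10.0 mg/mL / (25.3 mg/L) = 395.26
Step-2 factor = 395.26 / 158 = 2.5016
v = 7.5 mL / 2.5016 = 3.00 mL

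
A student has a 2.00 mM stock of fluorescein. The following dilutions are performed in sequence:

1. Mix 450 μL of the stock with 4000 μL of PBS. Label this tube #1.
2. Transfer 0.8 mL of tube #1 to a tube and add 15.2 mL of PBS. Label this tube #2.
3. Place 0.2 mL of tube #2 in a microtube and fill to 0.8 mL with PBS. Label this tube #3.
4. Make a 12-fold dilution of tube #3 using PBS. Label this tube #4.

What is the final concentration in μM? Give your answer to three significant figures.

0.211 μM

Step 1: 450 μL + 4000 μL = 4450 μL total → factor 4450/450 = 9.8889
Step 2: 0.8 mL + 15.2 mL = 16 mL total → factor 16/0.8 = 20
Step 3: 0.2 mL brought to 0.8 mL → factor 0.8/0.2 = 4
Step 4: 12-fold → factor 12
Overall dilution factor = 9.8889 × 20 × 4 × 12 = 9493.3
Final = 2.00 mM / 9493.3 = 0.0002107 mM = 0.211 μM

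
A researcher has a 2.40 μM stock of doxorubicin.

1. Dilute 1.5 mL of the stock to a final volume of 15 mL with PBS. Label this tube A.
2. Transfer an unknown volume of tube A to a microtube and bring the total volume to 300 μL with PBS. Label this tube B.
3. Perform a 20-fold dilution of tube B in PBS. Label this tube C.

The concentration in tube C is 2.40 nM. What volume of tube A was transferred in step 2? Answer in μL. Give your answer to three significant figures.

60.0 μL

Step 1: 1.5 mL brought to 15 mL → factor 15/1.5 = 10
Step 2: v brought to 300 μL → factor = 300 μL/v
Step 3: 20-fold → factor 20
Product of known-step factors = 200
Overall factor = 2.40 μM / (2.40 nM) = 1000
Step-2 factor = 1000 / 200 = 5
v = 300 μL / 5 = 60.0 μL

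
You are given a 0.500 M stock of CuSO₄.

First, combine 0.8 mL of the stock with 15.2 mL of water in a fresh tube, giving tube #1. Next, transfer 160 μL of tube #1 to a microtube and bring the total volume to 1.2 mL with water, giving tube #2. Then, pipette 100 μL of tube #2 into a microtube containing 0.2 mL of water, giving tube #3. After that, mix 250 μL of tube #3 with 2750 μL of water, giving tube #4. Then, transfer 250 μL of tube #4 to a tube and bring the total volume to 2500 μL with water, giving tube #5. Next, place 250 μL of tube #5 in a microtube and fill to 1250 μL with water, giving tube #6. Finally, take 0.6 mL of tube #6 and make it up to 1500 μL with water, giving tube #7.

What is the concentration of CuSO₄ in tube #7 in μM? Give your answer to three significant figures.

0.741 μM

Step 1: 0.8 mL + 15.2 mL = 16 mL total → factor 16/0.8 = 20
Step 2: 160 μL brought to 1.2 mL → factor 1200/160 = 7.5
Step 3: 100 μL + 0.2 mL = 300 μL total → factor 300/100 = 3
Step 4: 250 μL + 2750 μL = 3000 μL total → factor 3000/250 = 12
Step 5: 250 μL brought to 2500 μL → factor 2500/250 = 10
Step 6: 250 μL brought to 1250 μL → factor 1250/250 = 5
Step 7: 0.6 mL brought to 1500 μL → factor 1.5/0.6 = 2.5
Overall dilution factor = 20 × 7.5 × 3 × 12 × 10 × 5 × 2.5 = 6.75 × 10^5
Final = 0.500 M / 6.75 × 10^5 = 7.407 × 10^-7 M = 0.741 μM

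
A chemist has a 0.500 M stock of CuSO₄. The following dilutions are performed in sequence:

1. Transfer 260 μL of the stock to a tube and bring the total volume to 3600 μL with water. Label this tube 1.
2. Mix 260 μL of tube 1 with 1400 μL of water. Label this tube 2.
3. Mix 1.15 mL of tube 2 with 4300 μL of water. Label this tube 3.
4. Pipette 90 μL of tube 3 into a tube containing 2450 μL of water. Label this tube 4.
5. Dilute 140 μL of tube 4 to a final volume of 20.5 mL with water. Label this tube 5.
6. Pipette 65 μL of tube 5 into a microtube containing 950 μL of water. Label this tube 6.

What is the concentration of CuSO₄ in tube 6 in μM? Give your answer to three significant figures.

Step 1: 260 μL brought to 3600 μL → factor 3600/260 = 13.846
Step 2: 260 μL + 1400 μL = 1660 μL total → factor 1660/260 = 6.3846
Step 3: 1.15 mL + 4300 μL = 5.45 mL total → factor 5.45/1.15 = 4.7391
Step 4: 90 μL + 2450 μL = 2540 μL total → factor 2540/90 = 28.222
Step 5: 140 μL brought to 20.5 mL → factor 20500/140 = 146.43
Step 6: 65 μL + 950 μL = 1015 μL total → factor 1015/65 = 15.615
Overall dilution factor = 13.846 × 6.3846 × 4.7391 × 28.222 × 146.43 × 15.615 = 2.7035 × 10^7
Final = 0.500 M / 2.7035 × 10^7 = 1.849 × 10^-8 M = 0.0185 μM

0.0185 μM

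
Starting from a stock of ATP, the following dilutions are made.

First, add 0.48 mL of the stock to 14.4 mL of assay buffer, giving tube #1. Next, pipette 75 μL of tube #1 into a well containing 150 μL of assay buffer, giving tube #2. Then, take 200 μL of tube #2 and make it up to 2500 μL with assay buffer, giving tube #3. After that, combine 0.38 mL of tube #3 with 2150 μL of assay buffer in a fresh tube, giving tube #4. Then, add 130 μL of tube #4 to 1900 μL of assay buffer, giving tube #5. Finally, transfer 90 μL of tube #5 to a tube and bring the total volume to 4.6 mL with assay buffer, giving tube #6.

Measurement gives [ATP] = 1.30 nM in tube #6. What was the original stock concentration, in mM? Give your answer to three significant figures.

Step 1: 0.48 mL + 14.4 mL = 14.88 mL total → factor 14.88/0.48 = 31
Step 2: 75 μL + 150 μL = 225 μL total → factor 225/75 = 3
Step 3: 200 μL brought to 2500 μL → factor 2500/200 = 12.5
Step 4: 0.38 mL + 2150 μL = 2.53 mL total → factor 2.53/0.38 = 6.6579
Step 5: 130 μL + 1900 μL = 2030 μL total → factor 2030/130 = 15.615
Step 6: 90 μL brought to 4.6 mL → factor 4600/90 = 51.111
Overall dilution factor = 31 × 3 × 12.5 × 6.6579 × 15.615 × 51.111 = 6.1773 × 10^6
Stock = 1.30 nM × 6.1773 × 10^6 = 8.030 × 10^6 nM = 8.03 mM

8.03 mM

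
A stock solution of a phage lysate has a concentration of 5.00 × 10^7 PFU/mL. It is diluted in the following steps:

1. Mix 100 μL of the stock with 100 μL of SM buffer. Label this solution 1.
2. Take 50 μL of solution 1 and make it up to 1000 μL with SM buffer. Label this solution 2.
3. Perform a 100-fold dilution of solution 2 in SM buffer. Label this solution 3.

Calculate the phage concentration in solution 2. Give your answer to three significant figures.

1.25 × 10^6 PFU/mL

Step 1: 100 μL + 100 μL = 200 μL total → factor 200/100 = 2
Step 2: 50 μL brought to 1000 μL → factor 1000/50 = 20
Dilution factor through solution 2 = 2 × 20 = 40
[solution 2] = 5.00 × 10^7 PFU/mL / 40 = 1.25 × 10^6 PFU/mL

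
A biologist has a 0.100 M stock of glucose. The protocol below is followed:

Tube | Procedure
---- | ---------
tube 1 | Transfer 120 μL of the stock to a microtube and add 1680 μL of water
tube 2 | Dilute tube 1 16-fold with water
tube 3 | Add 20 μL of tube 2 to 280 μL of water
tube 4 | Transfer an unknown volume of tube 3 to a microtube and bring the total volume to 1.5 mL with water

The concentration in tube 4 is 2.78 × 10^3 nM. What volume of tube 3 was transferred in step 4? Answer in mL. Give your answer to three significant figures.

0.150 mL

Step 1: 120 μL + 1680 μL = 1800 μL total → factor 1800/120 = 15
Step 2: 16-fold → factor 16
Step 3: 20 μL + 280 μL = 300 μL total → factor 300/20 = 15
Step 4: v brought to 1.5 mL → factor = 1.5 mL/v
Product of known-step factors = 3600
Overall factor = 0.100 M / (2.78 × 10^3 nM) = 35971
Step-4 factor = 35971 / 3600 = 9.992
v = 1.5 mL / 9.992 = 0.150 mL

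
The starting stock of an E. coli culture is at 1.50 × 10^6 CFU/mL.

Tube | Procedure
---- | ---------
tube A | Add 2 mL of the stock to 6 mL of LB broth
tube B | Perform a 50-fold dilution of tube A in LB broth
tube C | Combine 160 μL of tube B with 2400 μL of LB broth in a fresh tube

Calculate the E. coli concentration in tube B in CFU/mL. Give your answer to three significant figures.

7.50 × 10^3 CFU/mL

Step 1: 2 mL + 6 mL = 8 mL total → factor 8/2 = 4
Step 2: 50-fold → factor 50
Dilution factor through tube B = 4 × 50 = 200
[tube B] = 1.50 × 10^6 CFU/mL / 200 = 7.50 × 10^3 CFU/mL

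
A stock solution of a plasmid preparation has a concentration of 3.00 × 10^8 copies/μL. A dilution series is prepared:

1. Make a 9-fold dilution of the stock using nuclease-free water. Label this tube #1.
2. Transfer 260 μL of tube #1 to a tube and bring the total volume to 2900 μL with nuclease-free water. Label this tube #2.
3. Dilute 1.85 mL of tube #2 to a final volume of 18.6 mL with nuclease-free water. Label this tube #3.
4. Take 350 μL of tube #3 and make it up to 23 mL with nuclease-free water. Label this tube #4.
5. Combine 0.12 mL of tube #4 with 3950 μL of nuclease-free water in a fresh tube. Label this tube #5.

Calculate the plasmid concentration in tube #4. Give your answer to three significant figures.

4.52 × 10^3 copies/μL

Step 1: 9-fold → factor 9
Step 2: 260 μL brought to 2900 μL → factor 2900/260 = 11.154
Step 3: 1.85 mL brought to 18.6 mL → factor 18.6/1.85 = 10.054
Step 4: 350 μL brought to 23 mL → factor 23000/350 = 65.714
Dilution factor through tube #4 = 9 × 11.154 × 10.054 × 65.714 = 66324
[tube #4] = 3.00 × 10^8 copies/μL / 66324 = 4.52 × 10^3 copies/μL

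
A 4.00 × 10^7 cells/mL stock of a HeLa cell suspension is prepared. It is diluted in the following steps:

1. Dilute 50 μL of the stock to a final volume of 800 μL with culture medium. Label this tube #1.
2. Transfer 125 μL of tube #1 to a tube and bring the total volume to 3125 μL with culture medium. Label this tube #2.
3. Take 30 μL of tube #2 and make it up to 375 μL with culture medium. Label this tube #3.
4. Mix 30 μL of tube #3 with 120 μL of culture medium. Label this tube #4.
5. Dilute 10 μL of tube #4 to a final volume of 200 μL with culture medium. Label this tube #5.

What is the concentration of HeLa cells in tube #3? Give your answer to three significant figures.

Step 1: 50 μL brought to 800 μL → factor 800/50 = 16
Step 2: 125 μL brought to 3125 μL → factor 3125/125 = 25
Step 3: 30 μL brought to 375 μL → factor 375/30 = 12.5
Dilution factor through tube #3 = 16 × 25 × 12.5 = 5000
[tube #3] = 4.00 × 10^7 cells/mL / 5000 = 8.00 × 10^3 cells/mL

8.00 × 10^3 cells/mL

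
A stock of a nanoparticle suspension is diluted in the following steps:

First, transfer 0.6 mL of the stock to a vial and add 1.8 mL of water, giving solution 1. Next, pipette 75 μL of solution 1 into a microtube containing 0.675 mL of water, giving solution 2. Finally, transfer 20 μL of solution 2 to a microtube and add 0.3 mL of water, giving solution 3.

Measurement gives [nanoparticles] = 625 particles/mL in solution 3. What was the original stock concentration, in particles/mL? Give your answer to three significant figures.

Step 1: 0.6 mL + 1.8 mL = 2.4 mL total → factor 2.4/0.6 = 4
Step 2: 75 μL + 0.675 mL = 750 μL total → factor 750/75 = 10
Step 3: 20 μL + 0.3 mL = 320 μL total → factor 320/20 = 16
Overall dilution factor = 4 × 10 × 16 = 640
Stock = 625 particles/mL × 640 = 4.00 × 10^5 particles/mL

4.00 × 10^5 particles/mL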